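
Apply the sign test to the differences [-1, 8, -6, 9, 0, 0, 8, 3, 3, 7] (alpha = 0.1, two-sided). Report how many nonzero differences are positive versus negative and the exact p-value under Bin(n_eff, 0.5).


Step 1: Discard zero differences. Original n = 10; n_eff = number of nonzero differences = 8.
Nonzero differences (with sign): -1, +8, -6, +9, +8, +3, +3, +7
Step 2: Count signs: positive = 6, negative = 2.
Step 3: Under H0: P(positive) = 0.5, so the number of positives S ~ Bin(8, 0.5).
Step 4: Two-sided exact p-value = sum of Bin(8,0.5) probabilities at or below the observed probability = 0.289062.
Step 5: alpha = 0.1. fail to reject H0.

n_eff = 8, pos = 6, neg = 2, p = 0.289062, fail to reject H0.


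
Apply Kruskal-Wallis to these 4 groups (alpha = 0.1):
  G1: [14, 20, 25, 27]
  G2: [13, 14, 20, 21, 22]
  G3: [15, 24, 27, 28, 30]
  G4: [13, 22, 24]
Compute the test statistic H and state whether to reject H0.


Step 1: Combine all N = 17 observations and assign midranks.
sorted (value, group, rank): (13,G2,1.5), (13,G4,1.5), (14,G1,3.5), (14,G2,3.5), (15,G3,5), (20,G1,6.5), (20,G2,6.5), (21,G2,8), (22,G2,9.5), (22,G4,9.5), (24,G3,11.5), (24,G4,11.5), (25,G1,13), (27,G1,14.5), (27,G3,14.5), (28,G3,16), (30,G3,17)
Step 2: Sum ranks within each group.
R_1 = 37.5 (n_1 = 4)
R_2 = 29 (n_2 = 5)
R_3 = 64 (n_3 = 5)
R_4 = 22.5 (n_4 = 3)
Step 3: H = 12/(N(N+1)) * sum(R_i^2/n_i) - 3(N+1)
     = 12/(17*18) * (37.5^2/4 + 29^2/5 + 64^2/5 + 22.5^2/3) - 3*18
     = 0.039216 * 1507.71 - 54
     = 5.125980.
Step 4: Ties present; correction factor C = 1 - 36/(17^3 - 17) = 0.992647. Corrected H = 5.125980 / 0.992647 = 5.163951.
Step 5: Under H0, H ~ chi^2(3); p-value = 0.160178.
Step 6: alpha = 0.1. fail to reject H0.

H = 5.1640, df = 3, p = 0.160178, fail to reject H0.


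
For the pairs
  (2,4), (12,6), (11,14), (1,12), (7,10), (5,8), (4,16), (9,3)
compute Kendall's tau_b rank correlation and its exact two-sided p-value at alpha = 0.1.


Step 1: Enumerate the 28 unordered pairs (i,j) with i<j and classify each by sign(x_j-x_i) * sign(y_j-y_i).
  (1,2):dx=+10,dy=+2->C; (1,3):dx=+9,dy=+10->C; (1,4):dx=-1,dy=+8->D; (1,5):dx=+5,dy=+6->C
  (1,6):dx=+3,dy=+4->C; (1,7):dx=+2,dy=+12->C; (1,8):dx=+7,dy=-1->D; (2,3):dx=-1,dy=+8->D
  (2,4):dx=-11,dy=+6->D; (2,5):dx=-5,dy=+4->D; (2,6):dx=-7,dy=+2->D; (2,7):dx=-8,dy=+10->D
  (2,8):dx=-3,dy=-3->C; (3,4):dx=-10,dy=-2->C; (3,5):dx=-4,dy=-4->C; (3,6):dx=-6,dy=-6->C
  (3,7):dx=-7,dy=+2->D; (3,8):dx=-2,dy=-11->C; (4,5):dx=+6,dy=-2->D; (4,6):dx=+4,dy=-4->D
  (4,7):dx=+3,dy=+4->C; (4,8):dx=+8,dy=-9->D; (5,6):dx=-2,dy=-2->C; (5,7):dx=-3,dy=+6->D
  (5,8):dx=+2,dy=-7->D; (6,7):dx=-1,dy=+8->D; (6,8):dx=+4,dy=-5->D; (7,8):dx=+5,dy=-13->D
Step 2: C = 12, D = 16, total pairs = 28.
Step 3: tau = (C - D)/(n(n-1)/2) = (12 - 16)/28 = -0.142857.
Step 4: Exact two-sided p-value (enumerate n! = 40320 permutations of y under H0): p = 0.719544.
Step 5: alpha = 0.1. fail to reject H0.

tau_b = -0.1429 (C=12, D=16), p = 0.719544, fail to reject H0.


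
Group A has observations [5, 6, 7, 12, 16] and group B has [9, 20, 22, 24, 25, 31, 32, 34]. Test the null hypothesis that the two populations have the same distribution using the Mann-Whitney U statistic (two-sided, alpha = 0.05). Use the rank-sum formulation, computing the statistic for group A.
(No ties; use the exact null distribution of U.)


Step 1: Combine and sort all 13 observations; assign midranks.
sorted (value, group): (5,X), (6,X), (7,X), (9,Y), (12,X), (16,X), (20,Y), (22,Y), (24,Y), (25,Y), (31,Y), (32,Y), (34,Y)
ranks: 5->1, 6->2, 7->3, 9->4, 12->5, 16->6, 20->7, 22->8, 24->9, 25->10, 31->11, 32->12, 34->13
Step 2: Rank sum for X: R1 = 1 + 2 + 3 + 5 + 6 = 17.
Step 3: U_X = R1 - n1(n1+1)/2 = 17 - 5*6/2 = 17 - 15 = 2.
       U_Y = n1*n2 - U_X = 40 - 2 = 38.
Step 4: No ties, so the exact null distribution of U (based on enumerating the C(13,5) = 1287 equally likely rank assignments) gives the two-sided p-value.
Step 5: p-value = 0.006216; compare to alpha = 0.05. reject H0.

U_X = 2, p = 0.006216, reject H0 at alpha = 0.05.


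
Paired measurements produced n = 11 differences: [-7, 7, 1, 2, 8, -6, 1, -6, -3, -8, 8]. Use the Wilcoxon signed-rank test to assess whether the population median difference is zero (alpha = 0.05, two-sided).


Step 1: Drop any zero differences (none here) and take |d_i|.
|d| = [7, 7, 1, 2, 8, 6, 1, 6, 3, 8, 8]
Step 2: Midrank |d_i| (ties get averaged ranks).
ranks: |7|->7.5, |7|->7.5, |1|->1.5, |2|->3, |8|->10, |6|->5.5, |1|->1.5, |6|->5.5, |3|->4, |8|->10, |8|->10
Step 3: Attach original signs; sum ranks with positive sign and with negative sign.
W+ = 7.5 + 1.5 + 3 + 10 + 1.5 + 10 = 33.5
W- = 7.5 + 5.5 + 5.5 + 4 + 10 = 32.5
(Check: W+ + W- = 66 should equal n(n+1)/2 = 66.)
Step 4: Test statistic W = min(W+, W-) = 32.5.
Step 5: Ties in |d|, so use the tie-corrected normal approximation.
        E[W] = n(n+1)/4 = 11*12/4 = 33.
        Tie groups: |d|=1 (t=2), |d|=6 (t=2), |d|=7 (t=2), |d|=8 (t=3); sum(t^3 - t) = 42.
        Var[W] = n(n+1)(2n+1)/24 - sum(t^3-t)/48 = 3036/24 - 42/48 = 125.625.
        z = (W - E[W]) / sqrt(Var[W]) = (32.5 - 33) / 11.2083 = -0.0446.
        Two-sided p = 2*Phi(z) = 0.964418.
Step 6: alpha = 0.05. fail to reject H0.

W+ = 33.5, W- = 32.5, W = min = 32.5, p = 0.964418, fail to reject H0.


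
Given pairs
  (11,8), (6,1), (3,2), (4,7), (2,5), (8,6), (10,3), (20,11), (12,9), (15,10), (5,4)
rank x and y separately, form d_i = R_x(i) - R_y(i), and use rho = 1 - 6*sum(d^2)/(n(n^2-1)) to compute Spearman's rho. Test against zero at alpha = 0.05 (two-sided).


Step 1: Rank x and y separately (midranks; no ties here).
rank(x): 11->8, 6->5, 3->2, 4->3, 2->1, 8->6, 10->7, 20->11, 12->9, 15->10, 5->4
rank(y): 8->8, 1->1, 2->2, 7->7, 5->5, 6->6, 3->3, 11->11, 9->9, 10->10, 4->4
Step 2: d_i = R_x(i) - R_y(i); compute d_i^2.
  (8-8)^2=0, (5-1)^2=16, (2-2)^2=0, (3-7)^2=16, (1-5)^2=16, (6-6)^2=0, (7-3)^2=16, (11-11)^2=0, (9-9)^2=0, (10-10)^2=0, (4-4)^2=0
sum(d^2) = 64.
Step 3: rho = 1 - 6*64 / (11*(11^2 - 1)) = 1 - 384/1320 = 0.709091.
Step 4: Under H0, t = rho * sqrt((n-2)/(1-rho^2)) = 3.0169 ~ t(9).
Step 5: Two-sided p-value from the t-distribution with 9 df = 0.014552.
Step 6: alpha = 0.05. reject H0.

rho = 0.7091, p = 0.014552, reject H0 at alpha = 0.05.


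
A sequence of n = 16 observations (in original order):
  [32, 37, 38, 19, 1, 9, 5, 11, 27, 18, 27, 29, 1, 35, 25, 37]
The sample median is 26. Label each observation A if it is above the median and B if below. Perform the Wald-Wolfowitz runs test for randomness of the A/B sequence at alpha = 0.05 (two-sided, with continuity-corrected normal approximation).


Step 1: Compute median = 26; label A = above, B = below.
Labels in order: AAABBBBBABAABABA  (n_A = 8, n_B = 8)
Step 2: Count runs R = 9.
Step 3: Under H0 (random ordering), E[R] = 2*n_A*n_B/(n_A+n_B) + 1 = 2*8*8/16 + 1 = 9.0000.
        Var[R] = 2*n_A*n_B*(2*n_A*n_B - n_A - n_B) / ((n_A+n_B)^2 * (n_A+n_B-1)) = 14336/3840 = 3.7333.
        SD[R] = 1.9322.
Step 4: R = E[R], so z = 0 with no continuity correction.
Step 5: Two-sided p-value via normal approximation = 2*(1 - Phi(|z|)) = 1.000000.
Step 6: alpha = 0.05. fail to reject H0.

R = 9, z = 0.0000, p = 1.000000, fail to reject H0.


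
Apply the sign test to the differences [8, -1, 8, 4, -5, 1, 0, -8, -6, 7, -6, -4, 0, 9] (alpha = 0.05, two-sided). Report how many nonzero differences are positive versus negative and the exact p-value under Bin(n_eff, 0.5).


Step 1: Discard zero differences. Original n = 14; n_eff = number of nonzero differences = 12.
Nonzero differences (with sign): +8, -1, +8, +4, -5, +1, -8, -6, +7, -6, -4, +9
Step 2: Count signs: positive = 6, negative = 6.
Step 3: Under H0: P(positive) = 0.5, so the number of positives S ~ Bin(12, 0.5).
Step 4: Two-sided exact p-value = sum of Bin(12,0.5) probabilities at or below the observed probability = 1.000000.
Step 5: alpha = 0.05. fail to reject H0.

n_eff = 12, pos = 6, neg = 6, p = 1.000000, fail to reject H0.


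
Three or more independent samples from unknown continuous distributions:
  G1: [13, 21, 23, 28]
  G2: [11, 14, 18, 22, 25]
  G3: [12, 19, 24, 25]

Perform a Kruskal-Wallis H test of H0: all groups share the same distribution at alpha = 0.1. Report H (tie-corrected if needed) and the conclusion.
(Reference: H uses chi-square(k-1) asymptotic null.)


Step 1: Combine all N = 13 observations and assign midranks.
sorted (value, group, rank): (11,G2,1), (12,G3,2), (13,G1,3), (14,G2,4), (18,G2,5), (19,G3,6), (21,G1,7), (22,G2,8), (23,G1,9), (24,G3,10), (25,G2,11.5), (25,G3,11.5), (28,G1,13)
Step 2: Sum ranks within each group.
R_1 = 32 (n_1 = 4)
R_2 = 29.5 (n_2 = 5)
R_3 = 29.5 (n_3 = 4)
Step 3: H = 12/(N(N+1)) * sum(R_i^2/n_i) - 3(N+1)
     = 12/(13*14) * (32^2/4 + 29.5^2/5 + 29.5^2/4) - 3*14
     = 0.065934 * 647.612 - 42
     = 0.699725.
Step 4: Ties present; correction factor C = 1 - 6/(13^3 - 13) = 0.997253. Corrected H = 0.699725 / 0.997253 = 0.701653.
Step 5: Under H0, H ~ chi^2(2); p-value = 0.704106.
Step 6: alpha = 0.1. fail to reject H0.

H = 0.7017, df = 2, p = 0.704106, fail to reject H0.


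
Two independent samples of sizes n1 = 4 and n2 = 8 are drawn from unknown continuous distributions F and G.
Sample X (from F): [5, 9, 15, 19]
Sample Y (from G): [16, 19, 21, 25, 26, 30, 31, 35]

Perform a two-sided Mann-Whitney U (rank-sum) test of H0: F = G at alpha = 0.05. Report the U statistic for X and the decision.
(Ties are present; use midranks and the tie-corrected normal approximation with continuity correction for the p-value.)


Step 1: Combine and sort all 12 observations; assign midranks.
sorted (value, group): (5,X), (9,X), (15,X), (16,Y), (19,X), (19,Y), (21,Y), (25,Y), (26,Y), (30,Y), (31,Y), (35,Y)
ranks: 5->1, 9->2, 15->3, 16->4, 19->5.5, 19->5.5, 21->7, 25->8, 26->9, 30->10, 31->11, 35->12
Step 2: Rank sum for X: R1 = 1 + 2 + 3 + 5.5 = 11.5.
Step 3: U_X = R1 - n1(n1+1)/2 = 11.5 - 4*5/2 = 11.5 - 10 = 1.5.
       U_Y = n1*n2 - U_X = 32 - 1.5 = 30.5.
Step 4: Ties are present, so use the tie-corrected normal approximation (with continuity correction) for the p-value.
Step 5: p-value = 0.017221; compare to alpha = 0.05. reject H0.

U_X = 1.5, p = 0.017221, reject H0 at alpha = 0.05.


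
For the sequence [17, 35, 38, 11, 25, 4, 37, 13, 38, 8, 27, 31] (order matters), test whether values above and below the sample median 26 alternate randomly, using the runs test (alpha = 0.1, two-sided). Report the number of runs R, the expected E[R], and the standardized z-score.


Step 1: Compute median = 26; label A = above, B = below.
Labels in order: BAABBBABABAA  (n_A = 6, n_B = 6)
Step 2: Count runs R = 8.
Step 3: Under H0 (random ordering), E[R] = 2*n_A*n_B/(n_A+n_B) + 1 = 2*6*6/12 + 1 = 7.0000.
        Var[R] = 2*n_A*n_B*(2*n_A*n_B - n_A - n_B) / ((n_A+n_B)^2 * (n_A+n_B-1)) = 4320/1584 = 2.7273.
        SD[R] = 1.6514.
Step 4: Continuity-corrected z = (R - 0.5 - E[R]) / SD[R] = (8 - 0.5 - 7.0000) / 1.6514 = 0.3028.
Step 5: Two-sided p-value via normal approximation = 2*(1 - Phi(|z|)) = 0.762069.
Step 6: alpha = 0.1. fail to reject H0.

R = 8, z = 0.3028, p = 0.762069, fail to reject H0.


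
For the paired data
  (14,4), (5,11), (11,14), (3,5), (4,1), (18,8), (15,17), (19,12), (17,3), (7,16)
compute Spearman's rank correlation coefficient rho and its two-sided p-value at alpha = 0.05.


Step 1: Rank x and y separately (midranks; no ties here).
rank(x): 14->6, 5->3, 11->5, 3->1, 4->2, 18->9, 15->7, 19->10, 17->8, 7->4
rank(y): 4->3, 11->6, 14->8, 5->4, 1->1, 8->5, 17->10, 12->7, 3->2, 16->9
Step 2: d_i = R_x(i) - R_y(i); compute d_i^2.
  (6-3)^2=9, (3-6)^2=9, (5-8)^2=9, (1-4)^2=9, (2-1)^2=1, (9-5)^2=16, (7-10)^2=9, (10-7)^2=9, (8-2)^2=36, (4-9)^2=25
sum(d^2) = 132.
Step 3: rho = 1 - 6*132 / (10*(10^2 - 1)) = 1 - 792/990 = 0.200000.
Step 4: Under H0, t = rho * sqrt((n-2)/(1-rho^2)) = 0.5774 ~ t(8).
Step 5: Two-sided p-value from the t-distribution with 8 df = 0.579584.
Step 6: alpha = 0.05. fail to reject H0.

rho = 0.2000, p = 0.579584, fail to reject H0 at alpha = 0.05.


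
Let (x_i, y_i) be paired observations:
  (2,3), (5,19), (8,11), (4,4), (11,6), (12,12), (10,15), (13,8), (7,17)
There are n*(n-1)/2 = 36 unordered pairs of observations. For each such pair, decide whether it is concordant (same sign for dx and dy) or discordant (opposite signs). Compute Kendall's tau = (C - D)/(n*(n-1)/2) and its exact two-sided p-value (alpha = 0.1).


Step 1: Enumerate the 36 unordered pairs (i,j) with i<j and classify each by sign(x_j-x_i) * sign(y_j-y_i).
  (1,2):dx=+3,dy=+16->C; (1,3):dx=+6,dy=+8->C; (1,4):dx=+2,dy=+1->C; (1,5):dx=+9,dy=+3->C
  (1,6):dx=+10,dy=+9->C; (1,7):dx=+8,dy=+12->C; (1,8):dx=+11,dy=+5->C; (1,9):dx=+5,dy=+14->C
  (2,3):dx=+3,dy=-8->D; (2,4):dx=-1,dy=-15->C; (2,5):dx=+6,dy=-13->D; (2,6):dx=+7,dy=-7->D
  (2,7):dx=+5,dy=-4->D; (2,8):dx=+8,dy=-11->D; (2,9):dx=+2,dy=-2->D; (3,4):dx=-4,dy=-7->C
  (3,5):dx=+3,dy=-5->D; (3,6):dx=+4,dy=+1->C; (3,7):dx=+2,dy=+4->C; (3,8):dx=+5,dy=-3->D
  (3,9):dx=-1,dy=+6->D; (4,5):dx=+7,dy=+2->C; (4,6):dx=+8,dy=+8->C; (4,7):dx=+6,dy=+11->C
  (4,8):dx=+9,dy=+4->C; (4,9):dx=+3,dy=+13->C; (5,6):dx=+1,dy=+6->C; (5,7):dx=-1,dy=+9->D
  (5,8):dx=+2,dy=+2->C; (5,9):dx=-4,dy=+11->D; (6,7):dx=-2,dy=+3->D; (6,8):dx=+1,dy=-4->D
  (6,9):dx=-5,dy=+5->D; (7,8):dx=+3,dy=-7->D; (7,9):dx=-3,dy=+2->D; (8,9):dx=-6,dy=+9->D
Step 2: C = 19, D = 17, total pairs = 36.
Step 3: tau = (C - D)/(n(n-1)/2) = (19 - 17)/36 = 0.055556.
Step 4: Exact two-sided p-value (enumerate n! = 362880 permutations of y under H0): p = 0.919455.
Step 5: alpha = 0.1. fail to reject H0.

tau_b = 0.0556 (C=19, D=17), p = 0.919455, fail to reject H0.


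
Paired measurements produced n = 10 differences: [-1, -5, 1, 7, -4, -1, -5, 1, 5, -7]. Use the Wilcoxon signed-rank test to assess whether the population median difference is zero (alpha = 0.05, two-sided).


Step 1: Drop any zero differences (none here) and take |d_i|.
|d| = [1, 5, 1, 7, 4, 1, 5, 1, 5, 7]
Step 2: Midrank |d_i| (ties get averaged ranks).
ranks: |1|->2.5, |5|->7, |1|->2.5, |7|->9.5, |4|->5, |1|->2.5, |5|->7, |1|->2.5, |5|->7, |7|->9.5
Step 3: Attach original signs; sum ranks with positive sign and with negative sign.
W+ = 2.5 + 9.5 + 2.5 + 7 = 21.5
W- = 2.5 + 7 + 5 + 2.5 + 7 + 9.5 = 33.5
(Check: W+ + W- = 55 should equal n(n+1)/2 = 55.)
Step 4: Test statistic W = min(W+, W-) = 21.5.
Step 5: Ties in |d|, so use the tie-corrected normal approximation.
        E[W] = n(n+1)/4 = 10*11/4 = 27.5.
        Tie groups: |d|=1 (t=4), |d|=5 (t=3), |d|=7 (t=2); sum(t^3 - t) = 90.
        Var[W] = n(n+1)(2n+1)/24 - sum(t^3-t)/48 = 2310/24 - 90/48 = 94.375.
        z = (W - E[W]) / sqrt(Var[W]) = (21.5 - 27.5) / 9.7147 = -0.6176.
        Two-sided p = 2*Phi(z) = 0.536825.
Step 6: alpha = 0.05. fail to reject H0.

W+ = 21.5, W- = 33.5, W = min = 21.5, p = 0.536825, fail to reject H0.


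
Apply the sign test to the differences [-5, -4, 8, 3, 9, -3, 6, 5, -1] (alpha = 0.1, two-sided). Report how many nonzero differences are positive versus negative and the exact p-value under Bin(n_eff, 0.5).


Step 1: Discard zero differences. Original n = 9; n_eff = number of nonzero differences = 9.
Nonzero differences (with sign): -5, -4, +8, +3, +9, -3, +6, +5, -1
Step 2: Count signs: positive = 5, negative = 4.
Step 3: Under H0: P(positive) = 0.5, so the number of positives S ~ Bin(9, 0.5).
Step 4: Two-sided exact p-value = sum of Bin(9,0.5) probabilities at or below the observed probability = 1.000000.
Step 5: alpha = 0.1. fail to reject H0.

n_eff = 9, pos = 5, neg = 4, p = 1.000000, fail to reject H0.


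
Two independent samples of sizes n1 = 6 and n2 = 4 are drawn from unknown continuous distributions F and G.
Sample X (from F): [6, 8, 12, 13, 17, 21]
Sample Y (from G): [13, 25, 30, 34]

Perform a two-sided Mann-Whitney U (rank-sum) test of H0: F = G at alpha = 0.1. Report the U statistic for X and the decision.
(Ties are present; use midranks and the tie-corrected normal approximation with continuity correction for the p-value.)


Step 1: Combine and sort all 10 observations; assign midranks.
sorted (value, group): (6,X), (8,X), (12,X), (13,X), (13,Y), (17,X), (21,X), (25,Y), (30,Y), (34,Y)
ranks: 6->1, 8->2, 12->3, 13->4.5, 13->4.5, 17->6, 21->7, 25->8, 30->9, 34->10
Step 2: Rank sum for X: R1 = 1 + 2 + 3 + 4.5 + 6 + 7 = 23.5.
Step 3: U_X = R1 - n1(n1+1)/2 = 23.5 - 6*7/2 = 23.5 - 21 = 2.5.
       U_Y = n1*n2 - U_X = 24 - 2.5 = 21.5.
Step 4: Ties are present, so use the tie-corrected normal approximation (with continuity correction) for the p-value.
Step 5: p-value = 0.054273; compare to alpha = 0.1. reject H0.

U_X = 2.5, p = 0.054273, reject H0 at alpha = 0.1.


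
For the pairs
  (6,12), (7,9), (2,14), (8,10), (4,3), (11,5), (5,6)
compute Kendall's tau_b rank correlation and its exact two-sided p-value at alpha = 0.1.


Step 1: Enumerate the 21 unordered pairs (i,j) with i<j and classify each by sign(x_j-x_i) * sign(y_j-y_i).
  (1,2):dx=+1,dy=-3->D; (1,3):dx=-4,dy=+2->D; (1,4):dx=+2,dy=-2->D; (1,5):dx=-2,dy=-9->C
  (1,6):dx=+5,dy=-7->D; (1,7):dx=-1,dy=-6->C; (2,3):dx=-5,dy=+5->D; (2,4):dx=+1,dy=+1->C
  (2,5):dx=-3,dy=-6->C; (2,6):dx=+4,dy=-4->D; (2,7):dx=-2,dy=-3->C; (3,4):dx=+6,dy=-4->D
  (3,5):dx=+2,dy=-11->D; (3,6):dx=+9,dy=-9->D; (3,7):dx=+3,dy=-8->D; (4,5):dx=-4,dy=-7->C
  (4,6):dx=+3,dy=-5->D; (4,7):dx=-3,dy=-4->C; (5,6):dx=+7,dy=+2->C; (5,7):dx=+1,dy=+3->C
  (6,7):dx=-6,dy=+1->D
Step 2: C = 9, D = 12, total pairs = 21.
Step 3: tau = (C - D)/(n(n-1)/2) = (9 - 12)/21 = -0.142857.
Step 4: Exact two-sided p-value (enumerate n! = 5040 permutations of y under H0): p = 0.772619.
Step 5: alpha = 0.1. fail to reject H0.

tau_b = -0.1429 (C=9, D=12), p = 0.772619, fail to reject H0.


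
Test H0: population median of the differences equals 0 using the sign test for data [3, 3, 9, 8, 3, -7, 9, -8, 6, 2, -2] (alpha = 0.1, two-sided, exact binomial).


Step 1: Discard zero differences. Original n = 11; n_eff = number of nonzero differences = 11.
Nonzero differences (with sign): +3, +3, +9, +8, +3, -7, +9, -8, +6, +2, -2
Step 2: Count signs: positive = 8, negative = 3.
Step 3: Under H0: P(positive) = 0.5, so the number of positives S ~ Bin(11, 0.5).
Step 4: Two-sided exact p-value = sum of Bin(11,0.5) probabilities at or below the observed probability = 0.226562.
Step 5: alpha = 0.1. fail to reject H0.

n_eff = 11, pos = 8, neg = 3, p = 0.226562, fail to reject H0.


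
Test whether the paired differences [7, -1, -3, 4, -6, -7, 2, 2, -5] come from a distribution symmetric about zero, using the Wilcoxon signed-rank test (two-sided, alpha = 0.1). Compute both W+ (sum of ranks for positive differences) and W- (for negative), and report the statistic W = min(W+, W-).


Step 1: Drop any zero differences (none here) and take |d_i|.
|d| = [7, 1, 3, 4, 6, 7, 2, 2, 5]
Step 2: Midrank |d_i| (ties get averaged ranks).
ranks: |7|->8.5, |1|->1, |3|->4, |4|->5, |6|->7, |7|->8.5, |2|->2.5, |2|->2.5, |5|->6
Step 3: Attach original signs; sum ranks with positive sign and with negative sign.
W+ = 8.5 + 5 + 2.5 + 2.5 = 18.5
W- = 1 + 4 + 7 + 8.5 + 6 = 26.5
(Check: W+ + W- = 45 should equal n(n+1)/2 = 45.)
Step 4: Test statistic W = min(W+, W-) = 18.5.
Step 5: Ties in |d|, so use the tie-corrected normal approximation.
        E[W] = n(n+1)/4 = 9*10/4 = 22.5.
        Tie groups: |d|=2 (t=2), |d|=7 (t=2); sum(t^3 - t) = 12.
        Var[W] = n(n+1)(2n+1)/24 - sum(t^3-t)/48 = 1710/24 - 12/48 = 71.
        z = (W - E[W]) / sqrt(Var[W]) = (18.5 - 22.5) / 8.4261 = -0.4747.
        Two-sided p = 2*Phi(z) = 0.634992.
Step 6: alpha = 0.1. fail to reject H0.

W+ = 18.5, W- = 26.5, W = min = 18.5, p = 0.634992, fail to reject H0.


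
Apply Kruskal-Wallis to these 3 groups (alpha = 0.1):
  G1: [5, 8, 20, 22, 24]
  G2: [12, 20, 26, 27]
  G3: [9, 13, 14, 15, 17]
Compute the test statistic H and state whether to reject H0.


Step 1: Combine all N = 14 observations and assign midranks.
sorted (value, group, rank): (5,G1,1), (8,G1,2), (9,G3,3), (12,G2,4), (13,G3,5), (14,G3,6), (15,G3,7), (17,G3,8), (20,G1,9.5), (20,G2,9.5), (22,G1,11), (24,G1,12), (26,G2,13), (27,G2,14)
Step 2: Sum ranks within each group.
R_1 = 35.5 (n_1 = 5)
R_2 = 40.5 (n_2 = 4)
R_3 = 29 (n_3 = 5)
Step 3: H = 12/(N(N+1)) * sum(R_i^2/n_i) - 3(N+1)
     = 12/(14*15) * (35.5^2/5 + 40.5^2/4 + 29^2/5) - 3*15
     = 0.057143 * 830.312 - 45
     = 2.446429.
Step 4: Ties present; correction factor C = 1 - 6/(14^3 - 14) = 0.997802. Corrected H = 2.446429 / 0.997802 = 2.451817.
Step 5: Under H0, H ~ chi^2(2); p-value = 0.293491.
Step 6: alpha = 0.1. fail to reject H0.

H = 2.4518, df = 2, p = 0.293491, fail to reject H0.


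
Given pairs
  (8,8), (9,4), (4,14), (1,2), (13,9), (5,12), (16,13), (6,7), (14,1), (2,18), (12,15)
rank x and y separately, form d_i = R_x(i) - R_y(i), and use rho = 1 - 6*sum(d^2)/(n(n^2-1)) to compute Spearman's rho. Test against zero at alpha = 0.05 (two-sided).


Step 1: Rank x and y separately (midranks; no ties here).
rank(x): 8->6, 9->7, 4->3, 1->1, 13->9, 5->4, 16->11, 6->5, 14->10, 2->2, 12->8
rank(y): 8->5, 4->3, 14->9, 2->2, 9->6, 12->7, 13->8, 7->4, 1->1, 18->11, 15->10
Step 2: d_i = R_x(i) - R_y(i); compute d_i^2.
  (6-5)^2=1, (7-3)^2=16, (3-9)^2=36, (1-2)^2=1, (9-6)^2=9, (4-7)^2=9, (11-8)^2=9, (5-4)^2=1, (10-1)^2=81, (2-11)^2=81, (8-10)^2=4
sum(d^2) = 248.
Step 3: rho = 1 - 6*248 / (11*(11^2 - 1)) = 1 - 1488/1320 = -0.127273.
Step 4: Under H0, t = rho * sqrt((n-2)/(1-rho^2)) = -0.3849 ~ t(9).
Step 5: Two-sided p-value from the t-distribution with 9 df = 0.709215.
Step 6: alpha = 0.05. fail to reject H0.

rho = -0.1273, p = 0.709215, fail to reject H0 at alpha = 0.05.


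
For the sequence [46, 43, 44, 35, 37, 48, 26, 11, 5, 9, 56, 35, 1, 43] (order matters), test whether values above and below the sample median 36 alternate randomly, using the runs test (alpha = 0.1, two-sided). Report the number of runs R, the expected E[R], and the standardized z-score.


Step 1: Compute median = 36; label A = above, B = below.
Labels in order: AAABAABBBBABBA  (n_A = 7, n_B = 7)
Step 2: Count runs R = 7.
Step 3: Under H0 (random ordering), E[R] = 2*n_A*n_B/(n_A+n_B) + 1 = 2*7*7/14 + 1 = 8.0000.
        Var[R] = 2*n_A*n_B*(2*n_A*n_B - n_A - n_B) / ((n_A+n_B)^2 * (n_A+n_B-1)) = 8232/2548 = 3.2308.
        SD[R] = 1.7974.
Step 4: Continuity-corrected z = (R + 0.5 - E[R]) / SD[R] = (7 + 0.5 - 8.0000) / 1.7974 = -0.2782.
Step 5: Two-sided p-value via normal approximation = 2*(1 - Phi(|z|)) = 0.780879.
Step 6: alpha = 0.1. fail to reject H0.

R = 7, z = -0.2782, p = 0.780879, fail to reject H0.


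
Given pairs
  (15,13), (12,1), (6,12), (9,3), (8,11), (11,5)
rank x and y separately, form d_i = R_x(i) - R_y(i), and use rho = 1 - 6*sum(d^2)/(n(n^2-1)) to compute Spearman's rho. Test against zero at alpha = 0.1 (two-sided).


Step 1: Rank x and y separately (midranks; no ties here).
rank(x): 15->6, 12->5, 6->1, 9->3, 8->2, 11->4
rank(y): 13->6, 1->1, 12->5, 3->2, 11->4, 5->3
Step 2: d_i = R_x(i) - R_y(i); compute d_i^2.
  (6-6)^2=0, (5-1)^2=16, (1-5)^2=16, (3-2)^2=1, (2-4)^2=4, (4-3)^2=1
sum(d^2) = 38.
Step 3: rho = 1 - 6*38 / (6*(6^2 - 1)) = 1 - 228/210 = -0.085714.
Step 4: Under H0, t = rho * sqrt((n-2)/(1-rho^2)) = -0.1721 ~ t(4).
Step 5: Two-sided p-value from the t-distribution with 4 df = 0.871743.
Step 6: alpha = 0.1. fail to reject H0.

rho = -0.0857, p = 0.871743, fail to reject H0 at alpha = 0.1.


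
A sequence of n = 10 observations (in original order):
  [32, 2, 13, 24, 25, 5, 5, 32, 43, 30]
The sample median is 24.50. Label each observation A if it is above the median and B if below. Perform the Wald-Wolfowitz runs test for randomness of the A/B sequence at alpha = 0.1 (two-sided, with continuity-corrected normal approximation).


Step 1: Compute median = 24.50; label A = above, B = below.
Labels in order: ABBBABBAAA  (n_A = 5, n_B = 5)
Step 2: Count runs R = 5.
Step 3: Under H0 (random ordering), E[R] = 2*n_A*n_B/(n_A+n_B) + 1 = 2*5*5/10 + 1 = 6.0000.
        Var[R] = 2*n_A*n_B*(2*n_A*n_B - n_A - n_B) / ((n_A+n_B)^2 * (n_A+n_B-1)) = 2000/900 = 2.2222.
        SD[R] = 1.4907.
Step 4: Continuity-corrected z = (R + 0.5 - E[R]) / SD[R] = (5 + 0.5 - 6.0000) / 1.4907 = -0.3354.
Step 5: Two-sided p-value via normal approximation = 2*(1 - Phi(|z|)) = 0.737316.
Step 6: alpha = 0.1. fail to reject H0.

R = 5, z = -0.3354, p = 0.737316, fail to reject H0.


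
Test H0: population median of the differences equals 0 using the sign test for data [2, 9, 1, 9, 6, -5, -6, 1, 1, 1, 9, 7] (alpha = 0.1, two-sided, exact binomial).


Step 1: Discard zero differences. Original n = 12; n_eff = number of nonzero differences = 12.
Nonzero differences (with sign): +2, +9, +1, +9, +6, -5, -6, +1, +1, +1, +9, +7
Step 2: Count signs: positive = 10, negative = 2.
Step 3: Under H0: P(positive) = 0.5, so the number of positives S ~ Bin(12, 0.5).
Step 4: Two-sided exact p-value = sum of Bin(12,0.5) probabilities at or below the observed probability = 0.038574.
Step 5: alpha = 0.1. reject H0.

n_eff = 12, pos = 10, neg = 2, p = 0.038574, reject H0.


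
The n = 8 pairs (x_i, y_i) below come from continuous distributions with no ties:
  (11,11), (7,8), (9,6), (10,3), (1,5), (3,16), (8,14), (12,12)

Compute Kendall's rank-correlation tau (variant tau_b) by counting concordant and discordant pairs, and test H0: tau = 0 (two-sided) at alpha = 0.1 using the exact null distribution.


Step 1: Enumerate the 28 unordered pairs (i,j) with i<j and classify each by sign(x_j-x_i) * sign(y_j-y_i).
  (1,2):dx=-4,dy=-3->C; (1,3):dx=-2,dy=-5->C; (1,4):dx=-1,dy=-8->C; (1,5):dx=-10,dy=-6->C
  (1,6):dx=-8,dy=+5->D; (1,7):dx=-3,dy=+3->D; (1,8):dx=+1,dy=+1->C; (2,3):dx=+2,dy=-2->D
  (2,4):dx=+3,dy=-5->D; (2,5):dx=-6,dy=-3->C; (2,6):dx=-4,dy=+8->D; (2,7):dx=+1,dy=+6->C
  (2,8):dx=+5,dy=+4->C; (3,4):dx=+1,dy=-3->D; (3,5):dx=-8,dy=-1->C; (3,6):dx=-6,dy=+10->D
  (3,7):dx=-1,dy=+8->D; (3,8):dx=+3,dy=+6->C; (4,5):dx=-9,dy=+2->D; (4,6):dx=-7,dy=+13->D
  (4,7):dx=-2,dy=+11->D; (4,8):dx=+2,dy=+9->C; (5,6):dx=+2,dy=+11->C; (5,7):dx=+7,dy=+9->C
  (5,8):dx=+11,dy=+7->C; (6,7):dx=+5,dy=-2->D; (6,8):dx=+9,dy=-4->D; (7,8):dx=+4,dy=-2->D
Step 2: C = 14, D = 14, total pairs = 28.
Step 3: tau = (C - D)/(n(n-1)/2) = (14 - 14)/28 = 0.000000.
Step 4: Exact two-sided p-value (enumerate n! = 40320 permutations of y under H0): p = 1.000000.
Step 5: alpha = 0.1. fail to reject H0.

tau_b = 0.0000 (C=14, D=14), p = 1.000000, fail to reject H0.


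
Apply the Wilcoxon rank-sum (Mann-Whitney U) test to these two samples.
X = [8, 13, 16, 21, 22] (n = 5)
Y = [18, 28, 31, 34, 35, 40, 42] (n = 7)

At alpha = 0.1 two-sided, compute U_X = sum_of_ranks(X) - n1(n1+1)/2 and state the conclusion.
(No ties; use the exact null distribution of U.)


Step 1: Combine and sort all 12 observations; assign midranks.
sorted (value, group): (8,X), (13,X), (16,X), (18,Y), (21,X), (22,X), (28,Y), (31,Y), (34,Y), (35,Y), (40,Y), (42,Y)
ranks: 8->1, 13->2, 16->3, 18->4, 21->5, 22->6, 28->7, 31->8, 34->9, 35->10, 40->11, 42->12
Step 2: Rank sum for X: R1 = 1 + 2 + 3 + 5 + 6 = 17.
Step 3: U_X = R1 - n1(n1+1)/2 = 17 - 5*6/2 = 17 - 15 = 2.
       U_Y = n1*n2 - U_X = 35 - 2 = 33.
Step 4: No ties, so the exact null distribution of U (based on enumerating the C(12,5) = 792 equally likely rank assignments) gives the two-sided p-value.
Step 5: p-value = 0.010101; compare to alpha = 0.1. reject H0.

U_X = 2, p = 0.010101, reject H0 at alpha = 0.1.


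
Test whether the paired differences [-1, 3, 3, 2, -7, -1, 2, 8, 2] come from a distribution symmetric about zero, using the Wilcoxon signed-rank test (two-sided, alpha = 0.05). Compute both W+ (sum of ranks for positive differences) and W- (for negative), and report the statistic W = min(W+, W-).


Step 1: Drop any zero differences (none here) and take |d_i|.
|d| = [1, 3, 3, 2, 7, 1, 2, 8, 2]
Step 2: Midrank |d_i| (ties get averaged ranks).
ranks: |1|->1.5, |3|->6.5, |3|->6.5, |2|->4, |7|->8, |1|->1.5, |2|->4, |8|->9, |2|->4
Step 3: Attach original signs; sum ranks with positive sign and with negative sign.
W+ = 6.5 + 6.5 + 4 + 4 + 9 + 4 = 34
W- = 1.5 + 8 + 1.5 = 11
(Check: W+ + W- = 45 should equal n(n+1)/2 = 45.)
Step 4: Test statistic W = min(W+, W-) = 11.
Step 5: Ties in |d|, so use the tie-corrected normal approximation.
        E[W] = n(n+1)/4 = 9*10/4 = 22.5.
        Tie groups: |d|=1 (t=2), |d|=2 (t=3), |d|=3 (t=2); sum(t^3 - t) = 36.
        Var[W] = n(n+1)(2n+1)/24 - sum(t^3-t)/48 = 1710/24 - 36/48 = 70.5.
        z = (W - E[W]) / sqrt(Var[W]) = (11 - 22.5) / 8.3964 = -1.3696.
        Two-sided p = 2*Phi(z) = 0.170802.
Step 6: alpha = 0.05. fail to reject H0.

W+ = 34, W- = 11, W = min = 11, p = 0.170802, fail to reject H0.


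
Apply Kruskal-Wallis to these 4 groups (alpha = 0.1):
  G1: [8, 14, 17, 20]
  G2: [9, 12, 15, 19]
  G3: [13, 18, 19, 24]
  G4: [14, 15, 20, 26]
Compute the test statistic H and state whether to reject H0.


Step 1: Combine all N = 16 observations and assign midranks.
sorted (value, group, rank): (8,G1,1), (9,G2,2), (12,G2,3), (13,G3,4), (14,G1,5.5), (14,G4,5.5), (15,G2,7.5), (15,G4,7.5), (17,G1,9), (18,G3,10), (19,G2,11.5), (19,G3,11.5), (20,G1,13.5), (20,G4,13.5), (24,G3,15), (26,G4,16)
Step 2: Sum ranks within each group.
R_1 = 29 (n_1 = 4)
R_2 = 24 (n_2 = 4)
R_3 = 40.5 (n_3 = 4)
R_4 = 42.5 (n_4 = 4)
Step 3: H = 12/(N(N+1)) * sum(R_i^2/n_i) - 3(N+1)
     = 12/(16*17) * (29^2/4 + 24^2/4 + 40.5^2/4 + 42.5^2/4) - 3*17
     = 0.044118 * 1215.88 - 51
     = 2.641544.
Step 4: Ties present; correction factor C = 1 - 24/(16^3 - 16) = 0.994118. Corrected H = 2.641544 / 0.994118 = 2.657175.
Step 5: Under H0, H ~ chi^2(3); p-value = 0.447554.
Step 6: alpha = 0.1. fail to reject H0.

H = 2.6572, df = 3, p = 0.447554, fail to reject H0.


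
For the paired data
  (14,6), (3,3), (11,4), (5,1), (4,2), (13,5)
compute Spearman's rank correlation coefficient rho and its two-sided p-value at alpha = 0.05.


Step 1: Rank x and y separately (midranks; no ties here).
rank(x): 14->6, 3->1, 11->4, 5->3, 4->2, 13->5
rank(y): 6->6, 3->3, 4->4, 1->1, 2->2, 5->5
Step 2: d_i = R_x(i) - R_y(i); compute d_i^2.
  (6-6)^2=0, (1-3)^2=4, (4-4)^2=0, (3-1)^2=4, (2-2)^2=0, (5-5)^2=0
sum(d^2) = 8.
Step 3: rho = 1 - 6*8 / (6*(6^2 - 1)) = 1 - 48/210 = 0.771429.
Step 4: Under H0, t = rho * sqrt((n-2)/(1-rho^2)) = 2.4247 ~ t(4).
Step 5: Two-sided p-value from the t-distribution with 4 df = 0.072397.
Step 6: alpha = 0.05. fail to reject H0.

rho = 0.7714, p = 0.072397, fail to reject H0 at alpha = 0.05.


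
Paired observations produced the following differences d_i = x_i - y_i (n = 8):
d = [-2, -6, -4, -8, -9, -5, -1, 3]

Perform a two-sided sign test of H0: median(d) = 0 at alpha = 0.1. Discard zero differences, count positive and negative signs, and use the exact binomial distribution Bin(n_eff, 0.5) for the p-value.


Step 1: Discard zero differences. Original n = 8; n_eff = number of nonzero differences = 8.
Nonzero differences (with sign): -2, -6, -4, -8, -9, -5, -1, +3
Step 2: Count signs: positive = 1, negative = 7.
Step 3: Under H0: P(positive) = 0.5, so the number of positives S ~ Bin(8, 0.5).
Step 4: Two-sided exact p-value = sum of Bin(8,0.5) probabilities at or below the observed probability = 0.070312.
Step 5: alpha = 0.1. reject H0.

n_eff = 8, pos = 1, neg = 7, p = 0.070312, reject H0.


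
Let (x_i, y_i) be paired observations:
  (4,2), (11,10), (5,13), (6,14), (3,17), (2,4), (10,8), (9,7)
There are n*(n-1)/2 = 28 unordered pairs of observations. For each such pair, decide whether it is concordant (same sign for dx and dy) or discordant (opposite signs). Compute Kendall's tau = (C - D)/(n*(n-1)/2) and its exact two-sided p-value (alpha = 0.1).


Step 1: Enumerate the 28 unordered pairs (i,j) with i<j and classify each by sign(x_j-x_i) * sign(y_j-y_i).
  (1,2):dx=+7,dy=+8->C; (1,3):dx=+1,dy=+11->C; (1,4):dx=+2,dy=+12->C; (1,5):dx=-1,dy=+15->D
  (1,6):dx=-2,dy=+2->D; (1,7):dx=+6,dy=+6->C; (1,8):dx=+5,dy=+5->C; (2,3):dx=-6,dy=+3->D
  (2,4):dx=-5,dy=+4->D; (2,5):dx=-8,dy=+7->D; (2,6):dx=-9,dy=-6->C; (2,7):dx=-1,dy=-2->C
  (2,8):dx=-2,dy=-3->C; (3,4):dx=+1,dy=+1->C; (3,5):dx=-2,dy=+4->D; (3,6):dx=-3,dy=-9->C
  (3,7):dx=+5,dy=-5->D; (3,8):dx=+4,dy=-6->D; (4,5):dx=-3,dy=+3->D; (4,6):dx=-4,dy=-10->C
  (4,7):dx=+4,dy=-6->D; (4,8):dx=+3,dy=-7->D; (5,6):dx=-1,dy=-13->C; (5,7):dx=+7,dy=-9->D
  (5,8):dx=+6,dy=-10->D; (6,7):dx=+8,dy=+4->C; (6,8):dx=+7,dy=+3->C; (7,8):dx=-1,dy=-1->C
Step 2: C = 15, D = 13, total pairs = 28.
Step 3: tau = (C - D)/(n(n-1)/2) = (15 - 13)/28 = 0.071429.
Step 4: Exact two-sided p-value (enumerate n! = 40320 permutations of y under H0): p = 0.904861.
Step 5: alpha = 0.1. fail to reject H0.

tau_b = 0.0714 (C=15, D=13), p = 0.904861, fail to reject H0.


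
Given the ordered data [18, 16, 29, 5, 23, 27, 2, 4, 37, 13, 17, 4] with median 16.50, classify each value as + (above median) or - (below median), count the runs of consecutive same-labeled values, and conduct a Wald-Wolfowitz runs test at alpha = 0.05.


Step 1: Compute median = 16.50; label A = above, B = below.
Labels in order: ABABAABBABAB  (n_A = 6, n_B = 6)
Step 2: Count runs R = 10.
Step 3: Under H0 (random ordering), E[R] = 2*n_A*n_B/(n_A+n_B) + 1 = 2*6*6/12 + 1 = 7.0000.
        Var[R] = 2*n_A*n_B*(2*n_A*n_B - n_A - n_B) / ((n_A+n_B)^2 * (n_A+n_B-1)) = 4320/1584 = 2.7273.
        SD[R] = 1.6514.
Step 4: Continuity-corrected z = (R - 0.5 - E[R]) / SD[R] = (10 - 0.5 - 7.0000) / 1.6514 = 1.5138.
Step 5: Two-sided p-value via normal approximation = 2*(1 - Phi(|z|)) = 0.130070.
Step 6: alpha = 0.05. fail to reject H0.

R = 10, z = 1.5138, p = 0.130070, fail to reject H0.


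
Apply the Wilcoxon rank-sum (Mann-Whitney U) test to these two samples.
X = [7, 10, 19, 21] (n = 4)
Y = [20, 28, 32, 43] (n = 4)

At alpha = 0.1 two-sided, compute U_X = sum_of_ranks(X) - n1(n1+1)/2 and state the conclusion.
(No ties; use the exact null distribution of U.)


Step 1: Combine and sort all 8 observations; assign midranks.
sorted (value, group): (7,X), (10,X), (19,X), (20,Y), (21,X), (28,Y), (32,Y), (43,Y)
ranks: 7->1, 10->2, 19->3, 20->4, 21->5, 28->6, 32->7, 43->8
Step 2: Rank sum for X: R1 = 1 + 2 + 3 + 5 = 11.
Step 3: U_X = R1 - n1(n1+1)/2 = 11 - 4*5/2 = 11 - 10 = 1.
       U_Y = n1*n2 - U_X = 16 - 1 = 15.
Step 4: No ties, so the exact null distribution of U (based on enumerating the C(8,4) = 70 equally likely rank assignments) gives the two-sided p-value.
Step 5: p-value = 0.057143; compare to alpha = 0.1. reject H0.

U_X = 1, p = 0.057143, reject H0 at alpha = 0.1.


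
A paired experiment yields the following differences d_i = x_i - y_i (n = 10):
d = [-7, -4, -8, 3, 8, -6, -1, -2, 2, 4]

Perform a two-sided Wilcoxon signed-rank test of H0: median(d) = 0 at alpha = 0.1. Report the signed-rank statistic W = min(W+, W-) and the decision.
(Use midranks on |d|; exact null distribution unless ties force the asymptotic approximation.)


Step 1: Drop any zero differences (none here) and take |d_i|.
|d| = [7, 4, 8, 3, 8, 6, 1, 2, 2, 4]
Step 2: Midrank |d_i| (ties get averaged ranks).
ranks: |7|->8, |4|->5.5, |8|->9.5, |3|->4, |8|->9.5, |6|->7, |1|->1, |2|->2.5, |2|->2.5, |4|->5.5
Step 3: Attach original signs; sum ranks with positive sign and with negative sign.
W+ = 4 + 9.5 + 2.5 + 5.5 = 21.5
W- = 8 + 5.5 + 9.5 + 7 + 1 + 2.5 = 33.5
(Check: W+ + W- = 55 should equal n(n+1)/2 = 55.)
Step 4: Test statistic W = min(W+, W-) = 21.5.
Step 5: Ties in |d|, so use the tie-corrected normal approximation.
        E[W] = n(n+1)/4 = 10*11/4 = 27.5.
        Tie groups: |d|=2 (t=2), |d|=4 (t=2), |d|=8 (t=2); sum(t^3 - t) = 18.
        Var[W] = n(n+1)(2n+1)/24 - sum(t^3-t)/48 = 2310/24 - 18/48 = 95.875.
        z = (W - E[W]) / sqrt(Var[W]) = (21.5 - 27.5) / 9.7916 = -0.6128.
        Two-sided p = 2*Phi(z) = 0.540027.
Step 6: alpha = 0.1. fail to reject H0.

W+ = 21.5, W- = 33.5, W = min = 21.5, p = 0.540027, fail to reject H0.


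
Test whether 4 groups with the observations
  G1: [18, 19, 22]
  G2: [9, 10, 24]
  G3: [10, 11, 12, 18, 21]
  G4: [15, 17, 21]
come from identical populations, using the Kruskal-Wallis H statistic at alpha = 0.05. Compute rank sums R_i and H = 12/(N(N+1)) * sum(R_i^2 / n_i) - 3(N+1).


Step 1: Combine all N = 14 observations and assign midranks.
sorted (value, group, rank): (9,G2,1), (10,G2,2.5), (10,G3,2.5), (11,G3,4), (12,G3,5), (15,G4,6), (17,G4,7), (18,G1,8.5), (18,G3,8.5), (19,G1,10), (21,G3,11.5), (21,G4,11.5), (22,G1,13), (24,G2,14)
Step 2: Sum ranks within each group.
R_1 = 31.5 (n_1 = 3)
R_2 = 17.5 (n_2 = 3)
R_3 = 31.5 (n_3 = 5)
R_4 = 24.5 (n_4 = 3)
Step 3: H = 12/(N(N+1)) * sum(R_i^2/n_i) - 3(N+1)
     = 12/(14*15) * (31.5^2/3 + 17.5^2/3 + 31.5^2/5 + 24.5^2/3) - 3*15
     = 0.057143 * 831.367 - 45
     = 2.506667.
Step 4: Ties present; correction factor C = 1 - 18/(14^3 - 14) = 0.993407. Corrected H = 2.506667 / 0.993407 = 2.523304.
Step 5: Under H0, H ~ chi^2(3); p-value = 0.471094.
Step 6: alpha = 0.05. fail to reject H0.

H = 2.5233, df = 3, p = 0.471094, fail to reject H0.


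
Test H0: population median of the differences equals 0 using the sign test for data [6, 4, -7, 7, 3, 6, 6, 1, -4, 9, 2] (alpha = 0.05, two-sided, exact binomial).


Step 1: Discard zero differences. Original n = 11; n_eff = number of nonzero differences = 11.
Nonzero differences (with sign): +6, +4, -7, +7, +3, +6, +6, +1, -4, +9, +2
Step 2: Count signs: positive = 9, negative = 2.
Step 3: Under H0: P(positive) = 0.5, so the number of positives S ~ Bin(11, 0.5).
Step 4: Two-sided exact p-value = sum of Bin(11,0.5) probabilities at or below the observed probability = 0.065430.
Step 5: alpha = 0.05. fail to reject H0.

n_eff = 11, pos = 9, neg = 2, p = 0.065430, fail to reject H0.


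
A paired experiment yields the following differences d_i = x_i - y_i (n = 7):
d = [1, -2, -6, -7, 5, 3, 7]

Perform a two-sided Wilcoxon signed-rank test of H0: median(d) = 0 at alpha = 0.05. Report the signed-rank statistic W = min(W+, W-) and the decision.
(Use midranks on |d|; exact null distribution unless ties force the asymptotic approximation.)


Step 1: Drop any zero differences (none here) and take |d_i|.
|d| = [1, 2, 6, 7, 5, 3, 7]
Step 2: Midrank |d_i| (ties get averaged ranks).
ranks: |1|->1, |2|->2, |6|->5, |7|->6.5, |5|->4, |3|->3, |7|->6.5
Step 3: Attach original signs; sum ranks with positive sign and with negative sign.
W+ = 1 + 4 + 3 + 6.5 = 14.5
W- = 2 + 5 + 6.5 = 13.5
(Check: W+ + W- = 28 should equal n(n+1)/2 = 28.)
Step 4: Test statistic W = min(W+, W-) = 13.5.
Step 5: Ties in |d|, so use the tie-corrected normal approximation.
        E[W] = n(n+1)/4 = 7*8/4 = 14.
        Tie groups: |d|=7 (t=2); sum(t^3 - t) = 6.
        Var[W] = n(n+1)(2n+1)/24 - sum(t^3-t)/48 = 840/24 - 6/48 = 34.875.
        z = (W - E[W]) / sqrt(Var[W]) = (13.5 - 14) / 5.9055 = -0.0847.
        Two-sided p = 2*Phi(z) = 0.932526.
Step 6: alpha = 0.05. fail to reject H0.

W+ = 14.5, W- = 13.5, W = min = 13.5, p = 0.932526, fail to reject H0.


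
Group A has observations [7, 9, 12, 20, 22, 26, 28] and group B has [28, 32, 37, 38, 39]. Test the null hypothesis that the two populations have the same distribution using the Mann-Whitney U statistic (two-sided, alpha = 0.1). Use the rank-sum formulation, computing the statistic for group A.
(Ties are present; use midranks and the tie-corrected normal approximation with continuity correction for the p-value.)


Step 1: Combine and sort all 12 observations; assign midranks.
sorted (value, group): (7,X), (9,X), (12,X), (20,X), (22,X), (26,X), (28,X), (28,Y), (32,Y), (37,Y), (38,Y), (39,Y)
ranks: 7->1, 9->2, 12->3, 20->4, 22->5, 26->6, 28->7.5, 28->7.5, 32->9, 37->10, 38->11, 39->12
Step 2: Rank sum for X: R1 = 1 + 2 + 3 + 4 + 5 + 6 + 7.5 = 28.5.
Step 3: U_X = R1 - n1(n1+1)/2 = 28.5 - 7*8/2 = 28.5 - 28 = 0.5.
       U_Y = n1*n2 - U_X = 35 - 0.5 = 34.5.
Step 4: Ties are present, so use the tie-corrected normal approximation (with continuity correction) for the p-value.
Step 5: p-value = 0.007268; compare to alpha = 0.1. reject H0.

U_X = 0.5, p = 0.007268, reject H0 at alpha = 0.1.


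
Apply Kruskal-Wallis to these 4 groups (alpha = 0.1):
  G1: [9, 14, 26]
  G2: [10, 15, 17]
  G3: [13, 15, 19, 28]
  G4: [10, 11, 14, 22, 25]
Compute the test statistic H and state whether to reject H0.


Step 1: Combine all N = 15 observations and assign midranks.
sorted (value, group, rank): (9,G1,1), (10,G2,2.5), (10,G4,2.5), (11,G4,4), (13,G3,5), (14,G1,6.5), (14,G4,6.5), (15,G2,8.5), (15,G3,8.5), (17,G2,10), (19,G3,11), (22,G4,12), (25,G4,13), (26,G1,14), (28,G3,15)
Step 2: Sum ranks within each group.
R_1 = 21.5 (n_1 = 3)
R_2 = 21 (n_2 = 3)
R_3 = 39.5 (n_3 = 4)
R_4 = 38 (n_4 = 5)
Step 3: H = 12/(N(N+1)) * sum(R_i^2/n_i) - 3(N+1)
     = 12/(15*16) * (21.5^2/3 + 21^2/3 + 39.5^2/4 + 38^2/5) - 3*16
     = 0.050000 * 979.946 - 48
     = 0.997292.
Step 4: Ties present; correction factor C = 1 - 18/(15^3 - 15) = 0.994643. Corrected H = 0.997292 / 0.994643 = 1.002663.
Step 5: Under H0, H ~ chi^2(3); p-value = 0.800608.
Step 6: alpha = 0.1. fail to reject H0.

H = 1.0027, df = 3, p = 0.800608, fail to reject H0.
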